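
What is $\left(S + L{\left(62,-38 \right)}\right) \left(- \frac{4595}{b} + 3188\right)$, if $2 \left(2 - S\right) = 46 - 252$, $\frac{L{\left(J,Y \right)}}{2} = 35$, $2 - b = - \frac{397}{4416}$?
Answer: $\frac{1597843100}{9229} \approx 1.7313 \cdot 10^{5}$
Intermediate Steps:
$b = \frac{9229}{4416}$ ($b = 2 - - \frac{397}{4416} = 2 + \frac{397}{4416} = \frac{9229}{4416} \approx 2.0899$)
$L{\left(J,Y \right)} = 70$ ($L{\left(J,Y \right)} = 2 \cdot 35 = 70$)
$S = 105$ ($S = 2 - \frac{46 - 252}{2} = 2 - -103 = 2 + 103 = 105$)
$\left(S + L{\left(62,-38 \right)}\right) \left(- \frac{4595}{b} + 3188\right) = \left(105 + 70\right) \left(- \frac{4595}{\frac{9229}{4416}} + 3188\right) = 175 \left(\left(-4595\right) \frac{4416}{9229} + 3188\right) = 175 \left(- \frac{20291520}{9229} + 3188\right) = 175 \cdot \frac{9130532}{9229} = \frac{1597843100}{9229}$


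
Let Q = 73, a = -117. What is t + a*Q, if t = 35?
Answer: -8506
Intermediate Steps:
t + a*Q = 35 - 117*73 = 35 - 8541 = -8506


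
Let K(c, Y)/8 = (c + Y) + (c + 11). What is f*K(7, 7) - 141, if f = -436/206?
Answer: -70331/103 ≈ -682.83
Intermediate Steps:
K(c, Y) = 88 + 8*Y + 16*c (K(c, Y) = 8*((c + Y) + (c + 11)) = 8*((Y + c) + (11 + c)) = 8*(11 + Y + 2*c) = 88 + 8*Y + 16*c)
f = -218/103 (f = -436*1/206 = -218/103 ≈ -2.1165)
f*K(7, 7) - 141 = -218*(88 + 8*7 + 16*7)/103 - 141 = -218*(88 + 56 + 112)/103 - 141 = -218/103*256 - 141 = -55808/103 - 141 = -70331/103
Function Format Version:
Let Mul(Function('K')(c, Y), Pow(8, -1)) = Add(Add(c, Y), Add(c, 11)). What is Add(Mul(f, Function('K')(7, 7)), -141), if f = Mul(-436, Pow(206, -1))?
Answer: Rational(-70331, 103) ≈ -682.83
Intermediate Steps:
Function('K')(c, Y) = Add(88, Mul(8, Y), Mul(16, c)) (Function('K')(c, Y) = Mul(8, Add(Add(c, Y), Add(c, 11))) = Mul(8, Add(Add(Y, c), Add(11, c))) = Mul(8, Add(11, Y, Mul(2, c))) = Add(88, Mul(8, Y), Mul(16, c)))
f = Rational(-218, 103) (f = Mul(-436, Rational(1, 206)) = Rational(-218, 103) ≈ -2.1165)
Add(Mul(f, Function('K')(7, 7)), -141) = Add(Mul(Rational(-218, 103), Add(88, Mul(8, 7), Mul(16, 7))), -141) = Add(Mul(Rational(-218, 103), Add(88, 56, 112)), -141) = Add(Mul(Rational(-218, 103), 256), -141) = Add(Rational(-55808, 103), -141) = Rational(-70331, 103)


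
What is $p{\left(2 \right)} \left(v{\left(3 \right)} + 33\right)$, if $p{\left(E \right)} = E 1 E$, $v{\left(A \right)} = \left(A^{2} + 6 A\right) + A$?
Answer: $252$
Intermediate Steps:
$v{\left(A \right)} = A^{2} + 7 A$
$p{\left(E \right)} = E^{2}$ ($p{\left(E \right)} = E E = E^{2}$)
$p{\left(2 \right)} \left(v{\left(3 \right)} + 33\right) = 2^{2} \left(3 \left(7 + 3\right) + 33\right) = 4 \left(3 \cdot 10 + 33\right) = 4 \left(30 + 33\right) = 4 \cdot 63 = 252$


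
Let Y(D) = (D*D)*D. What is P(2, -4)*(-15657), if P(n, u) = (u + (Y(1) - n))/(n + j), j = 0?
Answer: 78285/2 ≈ 39143.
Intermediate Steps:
Y(D) = D³ (Y(D) = D²*D = D³)
P(n, u) = (1 + u - n)/n (P(n, u) = (u + (1³ - n))/(n + 0) = (u + (1 - n))/n = (1 + u - n)/n)
P(2, -4)*(-15657) = ((1 - 4 - 1*2)/2)*(-15657) = ((1 - 4 - 2)/2)*(-15657) = ((½)*(-5))*(-15657) = -5/2*(-15657) = 78285/2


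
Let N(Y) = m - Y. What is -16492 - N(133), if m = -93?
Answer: -16266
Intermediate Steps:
N(Y) = -93 - Y
-16492 - N(133) = -16492 - (-93 - 1*133) = -16492 - (-93 - 133) = -16492 - 1*(-226) = -16492 + 226 = -16266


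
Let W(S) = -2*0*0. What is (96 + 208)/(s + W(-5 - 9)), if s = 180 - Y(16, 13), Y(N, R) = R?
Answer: 304/167 ≈ 1.8204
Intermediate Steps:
W(S) = 0 (W(S) = 0*0 = 0)
s = 167 (s = 180 - 1*13 = 180 - 13 = 167)
(96 + 208)/(s + W(-5 - 9)) = (96 + 208)/(167 + 0) = 304/167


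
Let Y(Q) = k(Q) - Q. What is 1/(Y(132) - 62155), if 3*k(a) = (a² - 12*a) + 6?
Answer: -1/57005 ≈ -1.7542e-5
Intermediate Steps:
k(a) = 2 - 4*a + a²/3 (k(a) = ((a² - 12*a) + 6)/3 = (6 + a² - 12*a)/3 = 2 - 4*a + a²/3)
Y(Q) = 2 - 5*Q + Q²/3 (Y(Q) = (2 - 4*Q + Q²/3) - Q = 2 - 5*Q + Q²/3)
1/(Y(132) - 62155) = 1/((2 - 5*132 + (⅓)*132²) - 62155) = 1/((2 - 660 + (⅓)*17424) - 62155) = 1/((2 - 660 + 5808) - 62155) = 1/(5150 - 62155) = 1/(-57005) = -1/57005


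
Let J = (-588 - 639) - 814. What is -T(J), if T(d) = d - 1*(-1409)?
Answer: 632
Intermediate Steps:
J = -2041 (J = -1227 - 814 = -2041)
T(d) = 1409 + d (T(d) = d + 1409 = 1409 + d)
-T(J) = -(1409 - 2041) = -1*(-632) = 632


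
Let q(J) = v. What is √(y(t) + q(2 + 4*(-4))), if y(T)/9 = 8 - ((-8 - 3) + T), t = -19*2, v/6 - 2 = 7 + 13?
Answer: √645 ≈ 25.397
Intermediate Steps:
v = 132 (v = 12 + 6*(7 + 13) = 12 + 6*20 = 12 + 120 = 132)
q(J) = 132
t = -38
y(T) = 171 - 9*T (y(T) = 9*(8 - ((-8 - 3) + T)) = 9*(8 - (-11 + T)) = 9*(8 + (11 - T)) = 9*(19 - T) = 171 - 9*T)
√(y(t) + q(2 + 4*(-4))) = √((171 - 9*(-38)) + 132) = √((171 + 342) + 132) = √(513 + 132) = √645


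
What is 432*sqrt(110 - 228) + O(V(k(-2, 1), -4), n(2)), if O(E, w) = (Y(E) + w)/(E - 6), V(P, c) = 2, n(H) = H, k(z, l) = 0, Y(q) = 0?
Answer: -1/2 + 432*I*sqrt(118) ≈ -0.5 + 4692.7*I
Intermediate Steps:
O(E, w) = w/(-6 + E) (O(E, w) = (0 + w)/(E - 6) = w/(-6 + E))
432*sqrt(110 - 228) + O(V(k(-2, 1), -4), n(2)) = 432*sqrt(110 - 228) + 2/(-6 + 2) = 432*sqrt(-118) + 2/(-4) = 432*(I*sqrt(118)) + 2*(-1/4) = 432*I*sqrt(118) - 1/2 = -1/2 + 432*I*sqrt(118)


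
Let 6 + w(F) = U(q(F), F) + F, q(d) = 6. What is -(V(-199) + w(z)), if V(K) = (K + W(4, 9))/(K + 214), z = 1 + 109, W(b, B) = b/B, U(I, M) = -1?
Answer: -12118/135 ≈ -89.763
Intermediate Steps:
z = 110
V(K) = (4/9 + K)/(214 + K) (V(K) = (K + 4/9)/(K + 214) = (K + 4*(⅑))/(214 + K) = (K + 4/9)/(214 + K) = (4/9 + K)/(214 + K))
w(F) = -7 + F (w(F) = -6 + (-1 + F) = -7 + F)
-(V(-199) + w(z)) = -((4/9 - 199)/(214 - 199) + (-7 + 110)) = -(-1787/9/15 + 103) = -((1/15)*(-1787/9) + 103) = -(-1787/135 + 103) = -1*12118/135 = -12118/135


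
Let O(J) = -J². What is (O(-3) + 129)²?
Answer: 14400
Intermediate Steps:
(O(-3) + 129)² = (-1*(-3)² + 129)² = (-1*9 + 129)² = (-9 + 129)² = 120² = 14400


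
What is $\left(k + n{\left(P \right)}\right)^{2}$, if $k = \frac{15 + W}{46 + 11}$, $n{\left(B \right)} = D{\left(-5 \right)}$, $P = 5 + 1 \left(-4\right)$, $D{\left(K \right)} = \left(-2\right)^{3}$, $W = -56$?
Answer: $\frac{247009}{3249} \approx 76.026$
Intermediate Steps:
$D{\left(K \right)} = -8$
$P = 1$ ($P = 5 - 4 = 1$)
$n{\left(B \right)} = -8$
$k = - \frac{41}{57}$ ($k = \frac{15 - 56}{46 + 11} = - \frac{41}{57} \approx -0.7193$)
$\left(k + n{\left(P \right)}\right)^{2} = \left(- \frac{41}{57} - 8\right)^{2} = \left(- \frac{497}{57}\right)^{2} = \frac{247009}{3249}$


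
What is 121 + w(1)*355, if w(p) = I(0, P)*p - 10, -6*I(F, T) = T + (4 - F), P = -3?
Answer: -20929/6 ≈ -3488.2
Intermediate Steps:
I(F, T) = -2/3 - T/6 + F/6 (I(F, T) = -(T + (4 - F))/6 = -(4 + T - F)/6 = -2/3 - T/6 + F/6)
w(p) = -10 - p/6 (w(p) = (-2/3 - 1/6*(-3) + (1/6)*0)*p - 10 = (-2/3 + 1/2 + 0)*p - 10 = -p/6 - 10 = -10 - p/6)
121 + w(1)*355 = 121 + (-10 - 1/6*1)*355 = 121 + (-10 - 1/6)*355 = 121 - 61/6*355 = 121 - 21655/6 = -20929/6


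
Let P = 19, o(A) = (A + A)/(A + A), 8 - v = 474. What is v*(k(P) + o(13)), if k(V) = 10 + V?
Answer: -13980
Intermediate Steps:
v = -466 (v = 8 - 1*474 = 8 - 474 = -466)
o(A) = 1 (o(A) = (2*A)/((2*A)) = (2*A)*(1/(2*A)) = 1)
v*(k(P) + o(13)) = -466*((10 + 19) + 1) = -466*(29 + 1) = -466*30 = -13980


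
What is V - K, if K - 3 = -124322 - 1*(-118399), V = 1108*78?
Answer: 92344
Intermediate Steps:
V = 86424
K = -5920 (K = 3 + (-124322 - 1*(-118399)) = 3 + (-124322 + 118399) = 3 - 5923 = -5920)
V - K = 86424 - 1*(-5920) = 86424 + 5920 = 92344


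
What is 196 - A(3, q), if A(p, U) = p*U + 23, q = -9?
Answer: 200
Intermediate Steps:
A(p, U) = 23 + U*p (A(p, U) = U*p + 23 = 23 + U*p)
196 - A(3, q) = 196 - (23 - 9*3) = 196 - (23 - 27) = 196 - 1*(-4) = 196 + 4 = 200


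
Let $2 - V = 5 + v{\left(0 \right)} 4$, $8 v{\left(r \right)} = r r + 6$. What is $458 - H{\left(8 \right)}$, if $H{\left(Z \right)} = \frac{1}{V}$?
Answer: $\frac{2749}{6} \approx 458.17$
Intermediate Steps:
$v{\left(r \right)} = \frac{3}{4} + \frac{r^{2}}{8}$ ($v{\left(r \right)} = \frac{r r + 6}{8} = \frac{r^{2} + 6}{8} = \frac{6 + r^{2}}{8} = \frac{3}{4} + \frac{r^{2}}{8}$)
$V = -6$ ($V = 2 - \left(5 + \left(\frac{3}{4} + \frac{0^{2}}{8}\right) 4\right) = 2 - \left(5 + \left(\frac{3}{4} + \frac{1}{8} \cdot 0\right) 4\right) = 2 - \left(5 + \left(\frac{3}{4} + 0\right) 4\right) = 2 - \left(5 + \frac{3}{4} \cdot 4\right) = 2 - \left(5 + 3\right) = 2 - 8 = -6$)
$H{\left(Z \right)} = - \frac{1}{6}$ ($H{\left(Z \right)} = \frac{1}{-6} = - \frac{1}{6}$)
$458 - H{\left(8 \right)} = 458 - - \frac{1}{6} = 458 + \frac{1}{6} = \frac{2749}{6}$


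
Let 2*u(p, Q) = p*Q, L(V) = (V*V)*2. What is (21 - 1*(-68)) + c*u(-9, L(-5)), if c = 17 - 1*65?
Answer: 10889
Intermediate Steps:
c = -48 (c = 17 - 65 = -48)
L(V) = 2*V² (L(V) = V²*2 = 2*V²)
u(p, Q) = Q*p/2 (u(p, Q) = (p*Q)/2 = (Q*p)/2 = Q*p/2)
(21 - 1*(-68)) + c*u(-9, L(-5)) = (21 - 1*(-68)) - 24*2*(-5)²*(-9) = (21 + 68) - 24*2*25*(-9) = 89 - 24*50*(-9) = 89 - 48*(-225) = 89 + 10800 = 10889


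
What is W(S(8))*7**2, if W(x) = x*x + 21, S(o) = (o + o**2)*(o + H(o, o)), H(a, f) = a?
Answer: 65029125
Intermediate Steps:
S(o) = 2*o*(o + o**2) (S(o) = (o + o**2)*(o + o) = (o + o**2)*(2*o) = 2*o*(o + o**2))
W(x) = 21 + x**2 (W(x) = x**2 + 21 = 21 + x**2)
W(S(8))*7**2 = (21 + (2*8**2*(1 + 8))**2)*7**2 = (21 + (2*64*9)**2)*49 = (21 + 1152**2)*49 = (21 + 1327104)*49 = 1327125*49 = 65029125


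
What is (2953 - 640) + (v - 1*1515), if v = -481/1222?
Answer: 74975/94 ≈ 797.61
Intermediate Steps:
v = -37/94 (v = -481*1/1222 = -37/94 ≈ -0.39362)
(2953 - 640) + (v - 1*1515) = (2953 - 640) + (-37/94 - 1*1515) = 2313 + (-37/94 - 1515) = 2313 - 142447/94 = 74975/94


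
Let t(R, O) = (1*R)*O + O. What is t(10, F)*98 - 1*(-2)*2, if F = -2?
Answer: -2152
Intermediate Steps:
t(R, O) = O + O*R (t(R, O) = R*O + O = O*R + O = O + O*R)
t(10, F)*98 - 1*(-2)*2 = -2*(1 + 10)*98 - 1*(-2)*2 = -2*11*98 + 2*2 = -22*98 + 4 = -2156 + 4 = -2152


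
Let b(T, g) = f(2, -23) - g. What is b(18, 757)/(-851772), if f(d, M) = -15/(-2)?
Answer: 1499/1703544 ≈ 0.00087993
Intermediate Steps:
f(d, M) = 15/2 (f(d, M) = -15*(-½) = 15/2)
b(T, g) = 15/2 - g
b(18, 757)/(-851772) = (15/2 - 1*757)/(-851772) = (15/2 - 757)*(-1/851772) = -1499/2*(-1/851772) = 1499/1703544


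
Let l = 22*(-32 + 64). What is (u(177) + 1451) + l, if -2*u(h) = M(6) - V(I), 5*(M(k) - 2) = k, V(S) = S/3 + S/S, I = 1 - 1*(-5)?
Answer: 21549/10 ≈ 2154.9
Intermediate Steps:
I = 6 (I = 1 + 5 = 6)
V(S) = 1 + S/3 (V(S) = S*(⅓) + 1 = S/3 + 1 = 1 + S/3)
M(k) = 2 + k/5
l = 704 (l = 22*32 = 704)
u(h) = -⅒ (u(h) = -((2 + (⅕)*6) - (1 + (⅓)*6))/2 = -((2 + 6/5) - (1 + 2))/2 = -(16/5 - 1*3)/2 = -(16/5 - 3)/2 = -½*⅕ = -⅒)
(u(177) + 1451) + l = (-⅒ + 1451) + 704 = 14509/10 + 704 = 21549/10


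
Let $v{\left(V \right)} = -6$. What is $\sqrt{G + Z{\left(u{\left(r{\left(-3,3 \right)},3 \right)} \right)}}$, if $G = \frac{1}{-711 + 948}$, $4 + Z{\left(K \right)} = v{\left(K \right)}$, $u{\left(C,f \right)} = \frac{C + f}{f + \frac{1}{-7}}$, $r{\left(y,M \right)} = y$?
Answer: $\frac{i \sqrt{561453}}{237} \approx 3.1616 i$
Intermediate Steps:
$u{\left(C,f \right)} = \frac{C + f}{- \frac{1}{7} + f}$ ($u{\left(C,f \right)} = \frac{C + f}{f - \frac{1}{7}} = \frac{C + f}{- \frac{1}{7} + f}$)
$Z{\left(K \right)} = -10$ ($Z{\left(K \right)} = -4 - 6 = -10$)
$G = \frac{1}{237} \approx 0.0042194$
$\sqrt{G + Z{\left(u{\left(r{\left(-3,3 \right)},3 \right)} \right)}} = \sqrt{\frac{1}{237} - 10} = \sqrt{- \frac{2369}{237}} = \frac{i \sqrt{561453}}{237}$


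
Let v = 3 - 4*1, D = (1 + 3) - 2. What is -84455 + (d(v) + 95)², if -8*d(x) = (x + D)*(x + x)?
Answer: -1206119/16 ≈ -75383.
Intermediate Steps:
D = 2 (D = 4 - 2 = 2)
v = -1 (v = 3 - 4 = -1)
d(x) = -x*(2 + x)/4 (d(x) = -(x + 2)*(x + x)/8 = -(2 + x)*2*x/8 = -x*(2 + x)/4)
-84455 + (d(v) + 95)² = -84455 + (-¼*(-1)*(2 - 1) + 95)² = -84455 + (-¼*(-1)*1 + 95)² = -84455 + (¼ + 95)² = -84455 + (381/4)² = -84455 + 145161/16 = -1206119/16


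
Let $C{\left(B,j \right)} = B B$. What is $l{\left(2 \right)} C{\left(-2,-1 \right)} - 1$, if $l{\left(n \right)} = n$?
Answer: $7$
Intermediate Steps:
$C{\left(B,j \right)} = B^{2}$
$l{\left(2 \right)} C{\left(-2,-1 \right)} - 1 = 2 \left(-2\right)^{2} - 1 = 2 \cdot 4 - 1 = 8 - 1 = 7$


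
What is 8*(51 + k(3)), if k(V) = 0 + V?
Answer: 432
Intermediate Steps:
k(V) = V
8*(51 + k(3)) = 8*(51 + 3) = 8*54 = 432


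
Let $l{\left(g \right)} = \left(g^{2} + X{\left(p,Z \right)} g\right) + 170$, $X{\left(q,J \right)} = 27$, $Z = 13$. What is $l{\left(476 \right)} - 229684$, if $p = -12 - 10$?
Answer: $9914$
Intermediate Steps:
$p = -22$
$l{\left(g \right)} = 170 + g^{2} + 27 g$ ($l{\left(g \right)} = \left(g^{2} + 27 g\right) + 170 = 170 + g^{2} + 27 g$)
$l{\left(476 \right)} - 229684 = \left(170 + 476^{2} + 27 \cdot 476\right) - 229684 = \left(170 + 226576 + 12852\right) - 229684 = 239598 - 229684 = 9914$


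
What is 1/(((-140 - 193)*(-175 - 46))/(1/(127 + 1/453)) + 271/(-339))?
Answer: 51189/478436588867 ≈ 1.0699e-7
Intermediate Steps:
1/(((-140 - 193)*(-175 - 46))/(1/(127 + 1/453)) + 271/(-339)) = 1/((-333*(-221))/(1/(127 + 1/453)) + 271*(-1/339)) = 1/(73593/(1/(57532/453)) - 271/339) = 1/(73593/(453/57532) - 271/339) = 1/(73593*(57532/453) - 271/339) = 1/(1411317492/151 - 271/339) = 1/(478436588867/51189) = 51189/478436588867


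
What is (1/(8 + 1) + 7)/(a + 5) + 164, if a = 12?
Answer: 25156/153 ≈ 164.42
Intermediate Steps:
(1/(8 + 1) + 7)/(a + 5) + 164 = (1/(8 + 1) + 7)/(12 + 5) + 164 = (1/9 + 7)/17 + 164 = (1/9 + 7)*(1/17) + 164 = (64/9)*(1/17) + 164 = 64/153 + 164 = 25156/153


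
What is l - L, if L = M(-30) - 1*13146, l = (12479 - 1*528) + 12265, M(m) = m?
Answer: 37392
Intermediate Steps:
l = 24216 (l = (12479 - 528) + 12265 = 11951 + 12265 = 24216)
L = -13176 (L = -30 - 1*13146 = -30 - 13146 = -13176)
l - L = 24216 - 1*(-13176) = 24216 + 13176 = 37392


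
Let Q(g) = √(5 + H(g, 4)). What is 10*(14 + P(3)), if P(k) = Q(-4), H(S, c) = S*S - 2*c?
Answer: 140 + 10*√13 ≈ 176.06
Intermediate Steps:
H(S, c) = S² - 2*c
Q(g) = √(-3 + g²) (Q(g) = √(5 + (g² - 2*4)) = √(5 + (g² - 8)) = √(5 + (-8 + g²)) = √(-3 + g²))
P(k) = √13 (P(k) = √(-3 + (-4)²) = √(-3 + 16) = √13)
10*(14 + P(3)) = 10*(14 + √13) = 140 + 10*√13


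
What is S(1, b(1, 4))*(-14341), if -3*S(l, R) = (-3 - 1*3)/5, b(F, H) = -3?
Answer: -28682/5 ≈ -5736.4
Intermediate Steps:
S(l, R) = 2/5 (S(l, R) = -(-3 - 1*3)/(3*5) = -(-3 - 3)/(3*5) = -(-2)/5 = -1/3*(-6/5) = 2/5)
S(1, b(1, 4))*(-14341) = (2/5)*(-14341) = -28682/5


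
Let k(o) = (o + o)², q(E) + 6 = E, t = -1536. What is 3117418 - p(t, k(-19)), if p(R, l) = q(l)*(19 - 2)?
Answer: 3092972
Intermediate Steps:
q(E) = -6 + E
k(o) = 4*o² (k(o) = (2*o)² = 4*o²)
p(R, l) = -102 + 17*l (p(R, l) = (-6 + l)*(19 - 2) = (-6 + l)*17 = -102 + 17*l)
3117418 - p(t, k(-19)) = 3117418 - (-102 + 17*(4*(-19)²)) = 3117418 - (-102 + 17*(4*361)) = 3117418 - (-102 + 17*1444) = 3117418 - (-102 + 24548) = 3117418 - 1*24446 = 3117418 - 24446 = 3092972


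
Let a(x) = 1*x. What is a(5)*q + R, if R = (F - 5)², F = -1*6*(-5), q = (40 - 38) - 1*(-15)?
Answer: 710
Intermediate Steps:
a(x) = x
q = 17 (q = 2 + 15 = 17)
F = 30 (F = -6*(-5) = 30)
R = 625 (R = (30 - 5)² = 25² = 625)
a(5)*q + R = 5*17 + 625 = 85 + 625 = 710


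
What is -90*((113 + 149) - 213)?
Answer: -4410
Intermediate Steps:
-90*((113 + 149) - 213) = -90*(262 - 213) = -90*49 = -4410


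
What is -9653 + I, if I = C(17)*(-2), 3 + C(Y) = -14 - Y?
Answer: -9585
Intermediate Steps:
C(Y) = -17 - Y (C(Y) = -3 + (-14 - Y) = -17 - Y)
I = 68 (I = (-17 - 1*17)*(-2) = (-17 - 17)*(-2) = -34*(-2) = 68)
-9653 + I = -9653 + 68 = -9585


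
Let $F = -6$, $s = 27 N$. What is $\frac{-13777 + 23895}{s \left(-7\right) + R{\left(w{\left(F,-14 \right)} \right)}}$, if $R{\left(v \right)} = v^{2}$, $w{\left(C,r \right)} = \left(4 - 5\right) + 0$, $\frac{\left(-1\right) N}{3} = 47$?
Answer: $\frac{5059}{13325} \approx 0.37966$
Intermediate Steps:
$N = -141$ ($N = \left(-3\right) 47 = -141$)
$s = -3807$ ($s = 27 \left(-141\right) = -3807$)
$w{\left(C,r \right)} = -1$ ($w{\left(C,r \right)} = -1 + 0 = -1$)
$\frac{-13777 + 23895}{s \left(-7\right) + R{\left(w{\left(F,-14 \right)} \right)}} = \frac{-13777 + 23895}{\left(-3807\right) \left(-7\right) + \left(-1\right)^{2}} = \frac{10118}{26649 + 1} = \frac{10118}{26650} = 10118 \cdot \frac{1}{26650} = \frac{5059}{13325}$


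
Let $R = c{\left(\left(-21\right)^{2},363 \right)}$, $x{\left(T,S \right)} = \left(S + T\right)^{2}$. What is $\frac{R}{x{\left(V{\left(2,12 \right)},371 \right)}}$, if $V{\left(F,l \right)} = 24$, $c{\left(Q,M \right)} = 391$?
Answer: $\frac{391}{156025} \approx 0.002506$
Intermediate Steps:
$R = 391$
$\frac{R}{x{\left(V{\left(2,12 \right)},371 \right)}} = \frac{391}{\left(371 + 24\right)^{2}} = \frac{391}{395^{2}} = \frac{391}{156025}$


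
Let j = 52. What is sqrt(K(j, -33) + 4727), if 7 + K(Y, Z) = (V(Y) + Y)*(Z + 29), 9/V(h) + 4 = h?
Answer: 3*sqrt(2005)/2 ≈ 67.166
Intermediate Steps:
V(h) = 9/(-4 + h)
K(Y, Z) = -7 + (29 + Z)*(Y + 9/(-4 + Y)) (K(Y, Z) = -7 + (9/(-4 + Y) + Y)*(Z + 29) = -7 + (Y + 9/(-4 + Y))*(29 + Z) = -7 + (29 + Z)*(Y + 9/(-4 + Y)))
sqrt(K(j, -33) + 4727) = sqrt((261 + 9*(-33) + (-4 + 52)*(-7 + 29*52 + 52*(-33)))/(-4 + 52) + 4727) = sqrt((261 - 297 + 48*(-7 + 1508 - 1716))/48 + 4727) = sqrt((261 - 297 + 48*(-215))/48 + 4727) = sqrt((261 - 297 - 10320)/48 + 4727) = sqrt((1/48)*(-10356) + 4727) = sqrt(-863/4 + 4727) = sqrt(18045/4) = 3*sqrt(2005)/2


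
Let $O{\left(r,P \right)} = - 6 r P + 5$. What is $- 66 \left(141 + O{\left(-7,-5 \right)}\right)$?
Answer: $4224$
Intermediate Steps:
$O{\left(r,P \right)} = 5 - 6 P r$ ($O{\left(r,P \right)} = - 6 P r + 5 = 5 - 6 P r$)
$- 66 \left(141 + O{\left(-7,-5 \right)}\right) = - 66 \left(141 + \left(5 - \left(-30\right) \left(-7\right)\right)\right) = - 66 \left(141 + \left(5 - 210\right)\right) = - 66 \left(141 - 205\right) = \left(-66\right) \left(-64\right) = 4224$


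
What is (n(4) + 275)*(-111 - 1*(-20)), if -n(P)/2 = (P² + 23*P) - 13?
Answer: -7735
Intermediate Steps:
n(P) = 26 - 46*P - 2*P² (n(P) = -2*((P² + 23*P) - 13) = -2*(-13 + P² + 23*P) = 26 - 46*P - 2*P²)
(n(4) + 275)*(-111 - 1*(-20)) = ((26 - 46*4 - 2*4²) + 275)*(-111 - 1*(-20)) = ((26 - 184 - 2*16) + 275)*(-111 + 20) = ((26 - 184 - 32) + 275)*(-91) = (-190 + 275)*(-91) = 85*(-91) = -7735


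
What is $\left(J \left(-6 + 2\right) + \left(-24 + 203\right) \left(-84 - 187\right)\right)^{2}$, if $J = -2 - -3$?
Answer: $2353511169$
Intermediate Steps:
$J = 1$ ($J = -2 + 3 = 1$)
$\left(J \left(-6 + 2\right) + \left(-24 + 203\right) \left(-84 - 187\right)\right)^{2} = \left(1 \left(-6 + 2\right) + \left(-24 + 203\right) \left(-84 - 187\right)\right)^{2} = \left(1 \left(-4\right) + 179 \left(-271\right)\right)^{2} = \left(-4 - 48509\right)^{2} = \left(-48513\right)^{2} = 2353511169$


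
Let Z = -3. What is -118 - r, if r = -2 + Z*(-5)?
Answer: -131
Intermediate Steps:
r = 13 (r = -2 - 3*(-5) = -2 + 15 = 13)
-118 - r = -118 - 1*13 = -118 - 13 = -131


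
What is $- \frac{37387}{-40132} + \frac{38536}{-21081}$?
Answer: $- \frac{758371405}{846022692} \approx -0.8964$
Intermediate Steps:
$- \frac{37387}{-40132} + \frac{38536}{-21081} = \left(-37387\right) \left(- \frac{1}{40132}\right) + 38536 \left(- \frac{1}{21081}\right) = \frac{37387}{40132} - \frac{38536}{21081} = - \frac{758371405}{846022692}$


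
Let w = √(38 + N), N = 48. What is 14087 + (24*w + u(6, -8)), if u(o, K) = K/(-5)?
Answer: 70443/5 + 24*√86 ≈ 14311.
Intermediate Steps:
u(o, K) = -K/5 (u(o, K) = K*(-⅕) = -K/5)
w = √86 (w = √(38 + 48) = √86 ≈ 9.2736)
14087 + (24*w + u(6, -8)) = 14087 + (24*√86 - ⅕*(-8)) = 14087 + (24*√86 + 8/5) = 14087 + (8/5 + 24*√86) = 70443/5 + 24*√86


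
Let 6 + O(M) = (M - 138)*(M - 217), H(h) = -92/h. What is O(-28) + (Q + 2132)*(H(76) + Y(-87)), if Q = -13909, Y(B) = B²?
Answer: -1692618660/19 ≈ -8.9085e+7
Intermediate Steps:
O(M) = -6 + (-217 + M)*(-138 + M) (O(M) = -6 + (M - 138)*(M - 217) = -6 + (-138 + M)*(-217 + M) = -6 + (-217 + M)*(-138 + M))
O(-28) + (Q + 2132)*(H(76) + Y(-87)) = (29940 + (-28)² - 355*(-28)) + (-13909 + 2132)*(-92/76 + (-87)²) = (29940 + 784 + 9940) - 11777*(-92*1/76 + 7569) = 40664 - 11777*(-23/19 + 7569) = 40664 - 11777*143788/19 = 40664 - 1693391276/19 = -1692618660/19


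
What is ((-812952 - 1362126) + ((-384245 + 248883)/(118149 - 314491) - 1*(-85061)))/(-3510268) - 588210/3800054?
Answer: 144247561324074581/327380846024617678 ≈ 0.44061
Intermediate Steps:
((-812952 - 1362126) + ((-384245 + 248883)/(118149 - 314491) - 1*(-85061)))/(-3510268) - 588210/3800054 = (-2175078 + (-135362/(-196342) + 85061))*(-1/3510268) - 588210*1/3800054 = (-2175078 + (-135362*(-1/196342) + 85061))*(-1/3510268) - 294105/1900027 = (-2175078 + (67681/98171 + 85061))*(-1/3510268) - 294105/1900027 = (-2175078 + 8350591112/98171)*(-1/3510268) - 294105/1900027 = -205178991226/98171*(-1/3510268) - 294105/1900027 = 102589495613/172303259914 - 294105/1900027 = 144247561324074581/327380846024617678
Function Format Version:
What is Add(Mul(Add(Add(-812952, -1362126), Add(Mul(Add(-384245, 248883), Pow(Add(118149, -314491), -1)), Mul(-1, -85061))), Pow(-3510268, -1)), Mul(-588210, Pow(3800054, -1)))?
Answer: Rational(144247561324074581, 327380846024617678) ≈ 0.44061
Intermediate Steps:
Add(Mul(Add(Add(-812952, -1362126), Add(Mul(Add(-384245, 248883), Pow(Add(118149, -314491), -1)), Mul(-1, -85061))), Pow(-3510268, -1)), Mul(-588210, Pow(3800054, -1))) = Add(Mul(Add(-2175078, Add(Mul(-135362, Pow(-196342, -1)), 85061)), Rational(-1, 3510268)), Mul(-588210, Rational(1, 3800054))) = Add(Mul(Add(-2175078, Add(Mul(-135362, Rational(-1, 196342)), 85061)), Rational(-1, 3510268)), Rational(-294105, 1900027)) = Add(Mul(Add(-2175078, Add(Rational(67681, 98171), 85061)), Rational(-1, 3510268)), Rational(-294105, 1900027)) = Add(Mul(Add(-2175078, Rational(8350591112, 98171)), Rational(-1, 3510268)), Rational(-294105, 1900027)) = Add(Mul(Rational(-205178991226, 98171), Rational(-1, 3510268)), Rational(-294105, 1900027)) = Add(Rational(102589495613, 172303259914), Rational(-294105, 1900027)) = Rational(144247561324074581, 327380846024617678)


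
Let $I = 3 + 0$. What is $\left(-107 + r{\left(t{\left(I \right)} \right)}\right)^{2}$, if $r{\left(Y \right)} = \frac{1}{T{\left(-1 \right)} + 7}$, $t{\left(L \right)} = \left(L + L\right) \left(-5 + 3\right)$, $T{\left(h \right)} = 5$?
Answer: $\frac{1646089}{144} \approx 11431.0$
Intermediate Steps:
$I = 3$
$t{\left(L \right)} = - 4 L$ ($t{\left(L \right)} = 2 L \left(-2\right) = - 4 L$)
$r{\left(Y \right)} = \frac{1}{12}$ ($r{\left(Y \right)} = \frac{1}{5 + 7} = \frac{1}{12}$)
$\left(-107 + r{\left(t{\left(I \right)} \right)}\right)^{2} = \left(-107 + \frac{1}{12}\right)^{2} = \left(- \frac{1283}{12}\right)^{2} = \frac{1646089}{144}$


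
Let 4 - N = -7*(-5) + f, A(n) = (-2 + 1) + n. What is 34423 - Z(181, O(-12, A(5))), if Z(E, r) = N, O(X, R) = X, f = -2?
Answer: 34452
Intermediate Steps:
A(n) = -1 + n
N = -29 (N = 4 - (-7*(-5) - 2) = 4 - (35 - 2) = 4 - 1*33 = 4 - 33 = -29)
Z(E, r) = -29
34423 - Z(181, O(-12, A(5))) = 34423 - 1*(-29) = 34423 + 29 = 34452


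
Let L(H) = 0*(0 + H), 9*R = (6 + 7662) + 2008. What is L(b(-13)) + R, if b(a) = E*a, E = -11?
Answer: 9676/9 ≈ 1075.1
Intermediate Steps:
R = 9676/9 (R = ((6 + 7662) + 2008)/9 = (7668 + 2008)/9 = (⅑)*9676 = 9676/9 ≈ 1075.1)
b(a) = -11*a
L(H) = 0 (L(H) = 0*H = 0)
L(b(-13)) + R = 0 + 9676/9 = 9676/9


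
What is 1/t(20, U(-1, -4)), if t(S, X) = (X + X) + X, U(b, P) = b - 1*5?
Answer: -1/18 ≈ -0.055556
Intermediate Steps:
U(b, P) = -5 + b (U(b, P) = b - 5 = -5 + b)
t(S, X) = 3*X (t(S, X) = 2*X + X = 3*X)
1/t(20, U(-1, -4)) = 1/(3*(-5 - 1)) = 1/(3*(-6)) = 1/(-18) = -1/18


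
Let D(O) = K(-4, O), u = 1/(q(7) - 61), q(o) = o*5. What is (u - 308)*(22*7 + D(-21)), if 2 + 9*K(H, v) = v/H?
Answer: -44506013/936 ≈ -47549.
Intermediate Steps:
q(o) = 5*o
u = -1/26 (u = 1/(5*7 - 61) = 1/(35 - 61) = 1/(-26) = -1/26 ≈ -0.038462)
K(H, v) = -2/9 + v/(9*H) (K(H, v) = -2/9 + (v/H)/9 = -2/9 + v/(9*H))
D(O) = -2/9 - O/36 (D(O) = (1/9)*(O - 2*(-4))/(-4) = (1/9)*(-1/4)*(O + 8) = (1/9)*(-1/4)*(8 + O) = -2/9 - O/36)
(u - 308)*(22*7 + D(-21)) = (-1/26 - 308)*(22*7 + (-2/9 - 1/36*(-21))) = -8009*(154 + (-2/9 + 7/12))/26 = -8009*(154 + 13/36)/26 = -8009/26*5557/36 = -44506013/936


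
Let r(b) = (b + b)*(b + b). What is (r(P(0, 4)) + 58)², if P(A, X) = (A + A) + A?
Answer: 3364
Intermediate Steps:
P(A, X) = 3*A (P(A, X) = 2*A + A = 3*A)
r(b) = 4*b² (r(b) = (2*b)*(2*b) = 4*b²)
(r(P(0, 4)) + 58)² = (4*(3*0)² + 58)² = (4*0² + 58)² = (4*0 + 58)² = (0 + 58)² = 58² = 3364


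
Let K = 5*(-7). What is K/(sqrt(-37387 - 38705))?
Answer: 35*I*sqrt(19023)/38046 ≈ 0.12688*I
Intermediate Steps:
K = -35
K/(sqrt(-37387 - 38705)) = -35/sqrt(-37387 - 38705) = -35*(-I*sqrt(19023)/38046) = -(-35)*I*sqrt(19023)/38046 = 35*I*sqrt(19023)/38046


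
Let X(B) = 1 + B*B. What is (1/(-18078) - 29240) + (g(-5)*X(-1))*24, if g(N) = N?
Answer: -532939441/18078 ≈ -29480.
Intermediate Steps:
X(B) = 1 + B²
(1/(-18078) - 29240) + (g(-5)*X(-1))*24 = (1/(-18078) - 29240) - 5*(1 + (-1)²)*24 = (-1/18078 - 29240) - 5*(1 + 1)*24 = -528600721/18078 - 5*2*24 = -528600721/18078 - 10*24 = -528600721/18078 - 240 = -532939441/18078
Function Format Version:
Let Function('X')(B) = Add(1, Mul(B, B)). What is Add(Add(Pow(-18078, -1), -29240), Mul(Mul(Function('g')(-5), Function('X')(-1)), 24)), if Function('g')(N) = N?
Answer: Rational(-532939441, 18078) ≈ -29480.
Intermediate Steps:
Function('X')(B) = Add(1, Pow(B, 2))
Add(Add(Pow(-18078, -1), -29240), Mul(Mul(Function('g')(-5), Function('X')(-1)), 24)) = Add(Add(Pow(-18078, -1), -29240), Mul(Mul(-5, Add(1, Pow(-1, 2))), 24)) = Add(Add(Rational(-1, 18078), -29240), Mul(Mul(-5, Add(1, 1)), 24)) = Add(Rational(-528600721, 18078), Mul(Mul(-5, 2), 24)) = Add(Rational(-528600721, 18078), Mul(-10, 24)) = Add(Rational(-528600721, 18078), -240) = Rational(-532939441, 18078)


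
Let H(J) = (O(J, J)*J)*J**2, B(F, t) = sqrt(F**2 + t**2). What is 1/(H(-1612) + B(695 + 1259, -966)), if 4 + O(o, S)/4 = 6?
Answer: -4188852928/140371910819312791563 - sqrt(1187818)/561487643277251166252 ≈ -2.9841e-11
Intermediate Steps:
O(o, S) = 8 (O(o, S) = -16 + 4*6 = -16 + 24 = 8)
H(J) = 8*J**3 (H(J) = (8*J)*J**2 = 8*J**3)
1/(H(-1612) + B(695 + 1259, -966)) = 1/(8*(-1612)**3 + sqrt((695 + 1259)**2 + (-966)**2)) = 1/(8*(-4188852928) + sqrt(1954**2 + 933156)) = 1/(-33510823424 + sqrt(3818116 + 933156)) = 1/(-33510823424 + sqrt(4751272)) = 1/(-33510823424 + 2*sqrt(1187818))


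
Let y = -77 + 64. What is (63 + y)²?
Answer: 2500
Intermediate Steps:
y = -13
(63 + y)² = (63 - 13)² = 50² = 2500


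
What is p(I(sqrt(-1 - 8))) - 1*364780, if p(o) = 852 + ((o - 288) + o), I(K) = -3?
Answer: -364222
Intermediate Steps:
p(o) = 564 + 2*o (p(o) = 852 + ((-288 + o) + o) = 852 + (-288 + 2*o) = 564 + 2*o)
p(I(sqrt(-1 - 8))) - 1*364780 = (564 + 2*(-3)) - 1*364780 = (564 - 6) - 364780 = 558 - 364780 = -364222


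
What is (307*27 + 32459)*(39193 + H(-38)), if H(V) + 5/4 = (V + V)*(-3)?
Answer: 1606275973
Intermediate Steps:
H(V) = -5/4 - 6*V (H(V) = -5/4 + (V + V)*(-3) = -5/4 + (2*V)*(-3) = -5/4 - 6*V)
(307*27 + 32459)*(39193 + H(-38)) = (307*27 + 32459)*(39193 + (-5/4 - 6*(-38))) = (8289 + 32459)*(39193 + (-5/4 + 228)) = 40748*(39193 + 907/4) = 40748*(157679/4) = 1606275973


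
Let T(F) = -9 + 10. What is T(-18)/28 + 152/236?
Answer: 1123/1652 ≈ 0.67978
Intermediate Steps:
T(F) = 1
T(-18)/28 + 152/236 = 1/28 + 152/236 = 1*(1/28) + 152*(1/236) = 1/28 + 38/59 = 1123/1652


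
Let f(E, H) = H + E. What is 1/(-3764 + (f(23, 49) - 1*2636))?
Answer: -1/6328 ≈ -0.00015803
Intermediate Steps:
f(E, H) = E + H
1/(-3764 + (f(23, 49) - 1*2636)) = 1/(-3764 + ((23 + 49) - 1*2636)) = 1/(-3764 + (72 - 2636)) = 1/(-3764 - 2564) = 1/(-6328) = -1/6328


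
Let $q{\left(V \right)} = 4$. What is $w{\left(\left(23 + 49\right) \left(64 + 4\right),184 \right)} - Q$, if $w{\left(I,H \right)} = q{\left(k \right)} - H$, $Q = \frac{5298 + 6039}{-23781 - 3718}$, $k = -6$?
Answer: $- \frac{4938483}{27499} \approx -179.59$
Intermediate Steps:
$Q = - \frac{11337}{27499}$ ($Q = \frac{11337}{-27499} = 11337 \left(- \frac{1}{27499}\right) = - \frac{11337}{27499} \approx -0.41227$)
$w{\left(I,H \right)} = 4 - H$
$w{\left(\left(23 + 49\right) \left(64 + 4\right),184 \right)} - Q = \left(4 - 184\right) - - \frac{11337}{27499} = \left(4 - 184\right) + \frac{11337}{27499} = -180 + \frac{11337}{27499} = - \frac{4938483}{27499}$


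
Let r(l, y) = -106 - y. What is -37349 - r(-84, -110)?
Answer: -37353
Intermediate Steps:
-37349 - r(-84, -110) = -37349 - (-106 - 1*(-110)) = -37349 - (-106 + 110) = -37349 - 1*4 = -37349 - 4 = -37353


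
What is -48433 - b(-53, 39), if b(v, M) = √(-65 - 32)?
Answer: -48433 - I*√97 ≈ -48433.0 - 9.8489*I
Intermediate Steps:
b(v, M) = I*√97 (b(v, M) = √(-97) = I*√97)
-48433 - b(-53, 39) = -48433 - I*√97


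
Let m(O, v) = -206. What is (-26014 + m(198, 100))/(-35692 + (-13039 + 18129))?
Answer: 13110/15301 ≈ 0.85681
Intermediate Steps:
(-26014 + m(198, 100))/(-35692 + (-13039 + 18129)) = (-26014 - 206)/(-35692 + (-13039 + 18129)) = -26220/(-35692 + 5090) = -26220/(-30602) = -26220*(-1/30602) = 13110/15301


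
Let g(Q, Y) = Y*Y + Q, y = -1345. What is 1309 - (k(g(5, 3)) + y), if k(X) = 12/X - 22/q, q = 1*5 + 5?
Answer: 92937/35 ≈ 2655.3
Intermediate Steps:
q = 10 (q = 5 + 5 = 10)
g(Q, Y) = Q + Y**2 (g(Q, Y) = Y**2 + Q = Q + Y**2)
k(X) = -11/5 + 12/X (k(X) = 12/X - 22/10 = 12/X - 22*1/10 = 12/X - 11/5 = -11/5 + 12/X)
1309 - (k(g(5, 3)) + y) = 1309 - ((-11/5 + 12/(5 + 3**2)) - 1345) = 1309 - ((-11/5 + 12/(5 + 9)) - 1345) = 1309 - ((-11/5 + 12/14) - 1345) = 1309 - ((-11/5 + 12*(1/14)) - 1345) = 1309 - ((-11/5 + 6/7) - 1345) = 1309 - (-47/35 - 1345) = 1309 - 1*(-47122/35) = 1309 + 47122/35 = 92937/35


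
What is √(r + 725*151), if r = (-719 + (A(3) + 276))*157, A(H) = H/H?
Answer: √40081 ≈ 200.20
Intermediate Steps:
A(H) = 1
r = -69394 (r = (-719 + (1 + 276))*157 = (-719 + 277)*157 = -442*157 = -69394)
√(r + 725*151) = √(-69394 + 725*151) = √(-69394 + 109475) = √40081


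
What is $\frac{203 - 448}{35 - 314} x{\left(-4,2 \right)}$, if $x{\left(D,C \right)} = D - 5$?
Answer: $- \frac{245}{31} \approx -7.9032$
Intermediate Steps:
$x{\left(D,C \right)} = -5 + D$
$\frac{203 - 448}{35 - 314} x{\left(-4,2 \right)} = \frac{203 - 448}{35 - 314} \left(-5 - 4\right) = - \frac{245}{-279} \left(-9\right) = \left(-245\right) \left(- \frac{1}{279}\right) \left(-9\right) = \frac{245}{279} \left(-9\right) = - \frac{245}{31}$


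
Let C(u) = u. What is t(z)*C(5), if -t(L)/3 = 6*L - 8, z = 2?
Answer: -60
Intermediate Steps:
t(L) = 24 - 18*L (t(L) = -3*(6*L - 8) = -3*(-8 + 6*L) = 24 - 18*L)
t(z)*C(5) = (24 - 18*2)*5 = (24 - 36)*5 = -12*5 = -60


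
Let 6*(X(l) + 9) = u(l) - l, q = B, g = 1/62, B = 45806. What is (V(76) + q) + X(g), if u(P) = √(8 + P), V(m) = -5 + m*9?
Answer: 17289071/372 + √30814/372 ≈ 46477.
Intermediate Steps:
V(m) = -5 + 9*m
g = 1/62 ≈ 0.016129
q = 45806
X(l) = -9 - l/6 + √(8 + l)/6 (X(l) = -9 + (√(8 + l) - l)/6 = -9 + (-l/6 + √(8 + l)/6) = -9 - l/6 + √(8 + l)/6)
(V(76) + q) + X(g) = ((-5 + 9*76) + 45806) + (-9 - ⅙*1/62 + √(8 + 1/62)/6) = ((-5 + 684) + 45806) + (-9 - 1/372 + √(497/62)/6) = (679 + 45806) + (-9 - 1/372 + (√30814/62)/6) = 46485 + (-9 - 1/372 + √30814/372) = 46485 + (-3349/372 + √30814/372) = 17289071/372 + √30814/372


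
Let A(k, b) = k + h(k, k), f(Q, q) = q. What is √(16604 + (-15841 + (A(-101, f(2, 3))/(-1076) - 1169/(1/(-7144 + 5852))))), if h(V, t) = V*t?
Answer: √109344823846/269 ≈ 1229.3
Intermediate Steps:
A(k, b) = k + k² (A(k, b) = k + k*k = k + k²)
√(16604 + (-15841 + (A(-101, f(2, 3))/(-1076) - 1169/(1/(-7144 + 5852))))) = √(16604 + (-15841 + (-101*(1 - 101)/(-1076) - 1169/(1/(-7144 + 5852))))) = √(16604 + (-15841 + (-101*(-100)*(-1/1076) - 1169/(1/(-1292))))) = √(16604 + (-15841 + (10100*(-1/1076) - 1169/(-1/1292)))) = √(16604 + (-15841 + (-2525/269 - 1169*(-1292)))) = √(16604 + (-15841 + (-2525/269 + 1510348))) = √(16604 + (-15841 + 406281087/269)) = √(16604 + 402019858/269) = √(406486334/269) = √109344823846/269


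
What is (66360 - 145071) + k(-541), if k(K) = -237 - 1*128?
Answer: -79076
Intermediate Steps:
k(K) = -365 (k(K) = -237 - 128 = -365)
(66360 - 145071) + k(-541) = (66360 - 145071) - 365 = -78711 - 365 = -79076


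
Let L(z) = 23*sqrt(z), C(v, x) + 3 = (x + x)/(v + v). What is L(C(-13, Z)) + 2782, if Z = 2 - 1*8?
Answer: 2782 + 23*I*sqrt(429)/13 ≈ 2782.0 + 36.645*I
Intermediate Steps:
Z = -6 (Z = 2 - 8 = -6)
C(v, x) = -3 + x/v (C(v, x) = -3 + (x + x)/(v + v) = -3 + (2*x)/((2*v)) = -3 + (2*x)*(1/(2*v)) = -3 + x/v)
L(C(-13, Z)) + 2782 = 23*sqrt(-3 - 6/(-13)) + 2782 = 23*sqrt(-3 - 6*(-1/13)) + 2782 = 23*sqrt(-3 + 6/13) + 2782 = 23*sqrt(-33/13) + 2782 = 23*(I*sqrt(429)/13) + 2782 = 23*I*sqrt(429)/13 + 2782 = 2782 + 23*I*sqrt(429)/13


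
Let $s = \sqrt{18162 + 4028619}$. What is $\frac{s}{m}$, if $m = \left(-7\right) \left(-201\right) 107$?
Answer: $\frac{\sqrt{4046781}}{150549} \approx 0.013362$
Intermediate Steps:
$m = 150549$ ($m = 1407 \cdot 107 = 150549$)
$s = \sqrt{4046781} \approx 2011.7$
$\frac{s}{m} = \frac{\sqrt{4046781}}{150549}$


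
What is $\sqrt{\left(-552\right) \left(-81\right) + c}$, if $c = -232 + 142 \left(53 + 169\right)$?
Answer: $2 \sqrt{19001} \approx 275.69$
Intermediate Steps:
$c = 31292$ ($c = -232 + 142 \cdot 222 = -232 + 31524 = 31292$)
$\sqrt{\left(-552\right) \left(-81\right) + c} = \sqrt{\left(-552\right) \left(-81\right) + 31292} = \sqrt{44712 + 31292} = \sqrt{76004} = 2 \sqrt{19001}$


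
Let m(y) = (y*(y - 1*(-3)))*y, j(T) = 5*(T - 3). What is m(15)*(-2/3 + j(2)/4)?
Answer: -15525/2 ≈ -7762.5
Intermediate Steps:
j(T) = -15 + 5*T (j(T) = 5*(-3 + T) = -15 + 5*T)
m(y) = y²*(3 + y) (m(y) = (y*(y + 3))*y = (y*(3 + y))*y = y²*(3 + y))
m(15)*(-2/3 + j(2)/4) = (15²*(3 + 15))*(-2/3 + (-15 + 5*2)/4) = (225*18)*(-2*⅓ + (-15 + 10)*(¼)) = 4050*(-⅔ - 5*¼) = 4050*(-⅔ - 5/4) = 4050*(-23/12) = -15525/2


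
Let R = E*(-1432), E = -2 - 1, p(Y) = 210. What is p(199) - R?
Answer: -4086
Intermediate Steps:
E = -3
R = 4296 (R = -3*(-1432) = 4296)
p(199) - R = 210 - 1*4296 = 210 - 4296 = -4086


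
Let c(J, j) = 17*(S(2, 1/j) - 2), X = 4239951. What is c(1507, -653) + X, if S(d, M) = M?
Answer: 2768665784/653 ≈ 4.2399e+6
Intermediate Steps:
c(J, j) = -34 + 17/j (c(J, j) = 17*(1/j - 2) = 17*(-2 + 1/j) = -34 + 17/j)
c(1507, -653) + X = (-34 + 17/(-653)) + 4239951 = (-34 + 17*(-1/653)) + 4239951 = (-34 - 17/653) + 4239951 = -22219/653 + 4239951 = 2768665784/653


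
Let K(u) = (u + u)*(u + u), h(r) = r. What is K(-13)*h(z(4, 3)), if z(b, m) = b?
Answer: 2704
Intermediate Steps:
K(u) = 4*u**2 (K(u) = (2*u)*(2*u) = 4*u**2)
K(-13)*h(z(4, 3)) = (4*(-13)**2)*4 = (4*169)*4 = 676*4 = 2704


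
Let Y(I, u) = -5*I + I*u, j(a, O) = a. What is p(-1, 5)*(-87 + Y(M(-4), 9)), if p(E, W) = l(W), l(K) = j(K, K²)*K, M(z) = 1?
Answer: -2075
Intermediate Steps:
l(K) = K² (l(K) = K*K = K²)
p(E, W) = W²
p(-1, 5)*(-87 + Y(M(-4), 9)) = 5²*(-87 + 1*(-5 + 9)) = 25*(-87 + 1*4) = 25*(-87 + 4) = 25*(-83) = -2075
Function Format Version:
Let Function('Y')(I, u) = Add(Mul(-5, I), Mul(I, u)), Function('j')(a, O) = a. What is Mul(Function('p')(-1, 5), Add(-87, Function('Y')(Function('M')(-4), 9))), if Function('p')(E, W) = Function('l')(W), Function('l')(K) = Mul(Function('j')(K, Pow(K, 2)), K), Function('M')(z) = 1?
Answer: -2075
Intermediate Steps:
Function('l')(K) = Pow(K, 2) (Function('l')(K) = Mul(K, K) = Pow(K, 2))
Function('p')(E, W) = Pow(W, 2)
Mul(Function('p')(-1, 5), Add(-87, Function('Y')(Function('M')(-4), 9))) = Mul(Pow(5, 2), Add(-87, Mul(1, Add(-5, 9)))) = Mul(25, Add(-87, Mul(1, 4))) = Mul(25, Add(-87, 4)) = Mul(25, -83) = -2075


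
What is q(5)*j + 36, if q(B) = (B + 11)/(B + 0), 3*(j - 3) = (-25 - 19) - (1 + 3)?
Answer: -28/5 ≈ -5.6000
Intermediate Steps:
j = -13 (j = 3 + ((-25 - 19) - (1 + 3))/3 = 3 + (-44 - 1*4)/3 = 3 + (-44 - 4)/3 = 3 + (⅓)*(-48) = 3 - 16 = -13)
q(B) = (11 + B)/B
q(5)*j + 36 = ((11 + 5)/5)*(-13) + 36 = ((⅕)*16)*(-13) + 36 = (16/5)*(-13) + 36 = -208/5 + 36 = -28/5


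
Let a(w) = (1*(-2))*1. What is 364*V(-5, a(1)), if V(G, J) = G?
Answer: -1820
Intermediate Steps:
a(w) = -2 (a(w) = -2*1 = -2)
364*V(-5, a(1)) = 364*(-5) = -1820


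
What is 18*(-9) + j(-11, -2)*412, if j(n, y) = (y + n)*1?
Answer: -5518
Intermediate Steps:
j(n, y) = n + y (j(n, y) = (n + y)*1 = n + y)
18*(-9) + j(-11, -2)*412 = 18*(-9) + (-11 - 2)*412 = -162 - 13*412 = -162 - 5356 = -5518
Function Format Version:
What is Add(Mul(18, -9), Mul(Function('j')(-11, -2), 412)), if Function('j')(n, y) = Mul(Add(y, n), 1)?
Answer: -5518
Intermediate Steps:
Function('j')(n, y) = Add(n, y) (Function('j')(n, y) = Mul(Add(n, y), 1) = Add(n, y))
Add(Mul(18, -9), Mul(Function('j')(-11, -2), 412)) = Add(Mul(18, -9), Mul(Add(-11, -2), 412)) = Add(-162, Mul(-13, 412)) = Add(-162, -5356) = -5518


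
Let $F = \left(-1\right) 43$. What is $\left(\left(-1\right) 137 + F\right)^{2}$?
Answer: $32400$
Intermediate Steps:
$F = -43$
$\left(\left(-1\right) 137 + F\right)^{2} = \left(\left(-1\right) 137 - 43\right)^{2} = \left(-137 - 43\right)^{2} = \left(-180\right)^{2} = 32400$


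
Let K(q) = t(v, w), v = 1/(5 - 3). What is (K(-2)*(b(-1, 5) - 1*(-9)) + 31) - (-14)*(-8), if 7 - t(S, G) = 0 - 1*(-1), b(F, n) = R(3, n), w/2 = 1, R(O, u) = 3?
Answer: -9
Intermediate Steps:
w = 2 (w = 2*1 = 2)
b(F, n) = 3
v = ½ (v = 1/2 = ½ ≈ 0.50000)
t(S, G) = 6 (t(S, G) = 7 - (0 - 1*(-1)) = 7 - (0 + 1) = 7 - 1*1 = 7 - 1 = 6)
K(q) = 6
(K(-2)*(b(-1, 5) - 1*(-9)) + 31) - (-14)*(-8) = (6*(3 - 1*(-9)) + 31) - (-14)*(-8) = (6*(3 + 9) + 31) - 1*112 = (6*12 + 31) - 112 = (72 + 31) - 112 = 103 - 112 = -9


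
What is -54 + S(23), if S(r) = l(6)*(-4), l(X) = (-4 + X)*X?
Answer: -102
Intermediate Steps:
l(X) = X*(-4 + X)
S(r) = -48 (S(r) = (6*(-4 + 6))*(-4) = (6*2)*(-4) = 12*(-4) = -48)
-54 + S(23) = -54 - 48 = -102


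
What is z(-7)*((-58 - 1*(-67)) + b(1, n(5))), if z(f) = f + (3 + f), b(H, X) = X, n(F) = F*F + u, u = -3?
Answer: -341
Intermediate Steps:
n(F) = -3 + F**2 (n(F) = F*F - 3 = F**2 - 3 = -3 + F**2)
z(f) = 3 + 2*f
z(-7)*((-58 - 1*(-67)) + b(1, n(5))) = (3 + 2*(-7))*((-58 - 1*(-67)) + (-3 + 5**2)) = (3 - 14)*((-58 + 67) + (-3 + 25)) = -11*(9 + 22) = -11*31 = -341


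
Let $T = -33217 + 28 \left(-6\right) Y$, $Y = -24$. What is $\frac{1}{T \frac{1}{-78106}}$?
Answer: $\frac{78106}{29185} \approx 2.6762$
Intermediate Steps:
$T = -29185$ ($T = -33217 + 28 \left(-6\right) \left(-24\right) = -33217 - -4032 = -33217 + 4032 = -29185$)
$\frac{1}{T \frac{1}{-78106}} = \frac{1}{\left(-29185\right) \frac{1}{-78106}} = \frac{1}{\left(-29185\right) \left(- \frac{1}{78106}\right)} = \frac{1}{\frac{29185}{78106}} = \frac{78106}{29185}$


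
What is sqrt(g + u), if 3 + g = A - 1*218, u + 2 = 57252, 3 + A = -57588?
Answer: I*sqrt(562) ≈ 23.707*I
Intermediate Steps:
A = -57591 (A = -3 - 57588 = -57591)
u = 57250 (u = -2 + 57252 = 57250)
g = -57812 (g = -3 + (-57591 - 1*218) = -3 + (-57591 - 218) = -3 - 57809 = -57812)
sqrt(g + u) = sqrt(-57812 + 57250) = sqrt(-562) = I*sqrt(562)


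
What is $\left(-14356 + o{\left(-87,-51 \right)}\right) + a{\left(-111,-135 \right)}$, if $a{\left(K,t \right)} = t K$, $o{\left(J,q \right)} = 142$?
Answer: $771$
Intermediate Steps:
$a{\left(K,t \right)} = K t$
$\left(-14356 + o{\left(-87,-51 \right)}\right) + a{\left(-111,-135 \right)} = \left(-14356 + 142\right) - -14985 = -14214 + 14985 = 771$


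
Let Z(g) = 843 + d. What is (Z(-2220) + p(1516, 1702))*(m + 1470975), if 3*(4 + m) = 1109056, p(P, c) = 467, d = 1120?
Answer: 4472794890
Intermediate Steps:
m = 1109044/3 (m = -4 + (⅓)*1109056 = -4 + 1109056/3 = 1109044/3 ≈ 3.6968e+5)
Z(g) = 1963 (Z(g) = 843 + 1120 = 1963)
(Z(-2220) + p(1516, 1702))*(m + 1470975) = (1963 + 467)*(1109044/3 + 1470975) = 2430*(5521969/3) = 4472794890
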